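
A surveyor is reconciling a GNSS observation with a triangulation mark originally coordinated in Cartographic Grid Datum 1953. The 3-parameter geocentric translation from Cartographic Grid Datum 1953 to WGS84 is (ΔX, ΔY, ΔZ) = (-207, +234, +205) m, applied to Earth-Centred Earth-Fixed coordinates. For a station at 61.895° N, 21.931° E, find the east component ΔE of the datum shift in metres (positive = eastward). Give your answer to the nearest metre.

ΔE = 294 m

At φ = 61.895°, λ = 21.931°: sin φ = 0.882086, cos φ = 0.471089, sin λ = 0.373490, cos λ = 0.927634.
ΔE = −sin λ·ΔX + cos λ·ΔY = −(0.373490)·(-207) + (0.927634)·(234) = 294.38 m.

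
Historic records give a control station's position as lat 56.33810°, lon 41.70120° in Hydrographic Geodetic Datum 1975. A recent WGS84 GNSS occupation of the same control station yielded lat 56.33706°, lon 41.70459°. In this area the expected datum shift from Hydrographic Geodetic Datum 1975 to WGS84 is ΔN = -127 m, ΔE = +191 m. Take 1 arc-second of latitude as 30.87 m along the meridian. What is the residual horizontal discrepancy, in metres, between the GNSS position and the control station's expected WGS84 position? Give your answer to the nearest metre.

21 m

Observed coordinate differences: Δφ = -0.00104°, Δλ = +0.00339°.
Converting to metres (1° lat = 111132 m, cos φ = 0.554291): observed ΔN = -115.6 m, observed ΔE = 208.8 m.
Subtracting the expected shift leaves a residual of -115.6 − (-127) = 11.4 m north and 208.8 − (191) = 17.8 m east.
Residual distance = √(11.4² + 17.8²) = 21.2 m.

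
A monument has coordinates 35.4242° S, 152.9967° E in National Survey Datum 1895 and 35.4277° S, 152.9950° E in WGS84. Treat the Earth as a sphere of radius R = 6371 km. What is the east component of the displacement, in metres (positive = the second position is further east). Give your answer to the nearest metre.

ΔE = -154 m

Δφ = -35.4277° − -35.4242° = -0.0035°; Δλ = 152.9950° − 152.9967° = -0.0017°.
1° along a meridian = πR/180 = 111195 m.
ΔN = Δφ × 111195 = -389.2 m; ΔE = Δλ × 111195 × cos(-35.4242°) = -0.0017 × 111195 × 0.814883 = -154.0 m.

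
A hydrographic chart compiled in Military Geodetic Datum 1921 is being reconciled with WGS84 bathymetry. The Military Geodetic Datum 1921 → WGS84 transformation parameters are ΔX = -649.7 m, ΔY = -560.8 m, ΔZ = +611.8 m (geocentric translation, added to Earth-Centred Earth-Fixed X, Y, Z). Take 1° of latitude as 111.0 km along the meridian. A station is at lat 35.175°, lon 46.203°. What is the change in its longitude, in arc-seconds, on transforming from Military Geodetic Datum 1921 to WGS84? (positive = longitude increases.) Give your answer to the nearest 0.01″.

Δλ = 3.21″

sin φ = 0.576076, cos φ = 0.817396, sin λ = 0.721796, cos λ = 0.692105.
East component: ΔE = −sin λ·ΔX + cos λ·ΔY = −(0.721796)(-649.7) + (0.692105)(-560.8) = 80.82 m.
1° of latitude spans 111000 m; at latitude φ, 1° of longitude spans that × cos φ = 90731.0 m, so Δλ = 80.82 / 90731.0 × 3600 = 3.207″.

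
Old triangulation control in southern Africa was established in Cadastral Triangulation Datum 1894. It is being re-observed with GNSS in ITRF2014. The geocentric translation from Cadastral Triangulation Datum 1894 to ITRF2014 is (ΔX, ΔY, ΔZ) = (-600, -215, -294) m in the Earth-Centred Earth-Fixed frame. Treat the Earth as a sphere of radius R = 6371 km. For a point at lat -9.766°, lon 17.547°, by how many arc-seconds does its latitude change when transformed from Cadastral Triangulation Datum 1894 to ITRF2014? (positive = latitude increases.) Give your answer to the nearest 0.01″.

Δφ = -12.88″

sin φ = -0.169625, cos φ = 0.985509, sin λ = 0.301488, cos λ = 0.953470.
North component: ΔN = −sin φ cos λ·ΔX − sin φ sin λ·ΔY + cos φ·ΔZ = −(-0.169625)(0.953470)(-600) − (-0.169625)(0.301488)(-215) + (0.985509)(-294) = -397.77 m.
1° of latitude spans πR/180 = 111195 m, so Δφ = -397.77 / 111195 × 3600 = -12.878″.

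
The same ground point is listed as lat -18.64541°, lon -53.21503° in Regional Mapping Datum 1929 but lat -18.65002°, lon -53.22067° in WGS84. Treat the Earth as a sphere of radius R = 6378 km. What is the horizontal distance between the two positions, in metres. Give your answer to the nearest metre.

Δφ = -18.65002° − -18.64541° = -0.00461°; Δλ = -53.22067° − -53.21503° = -0.00564°.
1° along a meridian = πR/180 = 111317 m.
ΔN = Δφ × 111317 = -513.2 m; ΔE = Δλ × 111317 × cos(-18.64541°) = -0.00564 × 111317 × 0.947515 = -594.9 m.
Distance = √(ΔE² + ΔN²) = √((-594.9)² + (-513.2)²) = 785.6 m.

786 m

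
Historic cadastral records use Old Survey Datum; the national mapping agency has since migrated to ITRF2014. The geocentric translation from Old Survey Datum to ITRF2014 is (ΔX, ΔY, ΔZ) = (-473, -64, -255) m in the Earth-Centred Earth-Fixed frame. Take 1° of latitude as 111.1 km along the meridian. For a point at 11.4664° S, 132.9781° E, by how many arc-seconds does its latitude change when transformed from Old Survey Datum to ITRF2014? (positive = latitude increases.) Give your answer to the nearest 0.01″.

sin φ = -0.198793, cos φ = 0.980041, sin λ = 0.731614, cos λ = -0.681719.
North component: ΔN = −sin φ cos λ·ΔX − sin φ sin λ·ΔY + cos φ·ΔZ = −(-0.198793)(-0.681719)(-473) − (-0.198793)(0.731614)(-64) + (0.980041)(-255) = -195.12 m.
1° of latitude spans 111100 m, so Δφ = -195.12 / 111100 × 3600 = -6.322″.

Δφ = -6.32″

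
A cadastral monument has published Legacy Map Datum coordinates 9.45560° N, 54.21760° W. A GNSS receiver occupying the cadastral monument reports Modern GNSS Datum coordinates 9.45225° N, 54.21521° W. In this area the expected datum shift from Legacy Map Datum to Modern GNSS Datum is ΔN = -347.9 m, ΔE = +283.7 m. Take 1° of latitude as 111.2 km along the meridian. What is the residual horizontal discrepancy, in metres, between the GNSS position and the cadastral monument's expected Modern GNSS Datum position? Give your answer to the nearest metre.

33 m

Observed coordinate differences: Δφ = -0.00335°, Δλ = +0.00239°.
Converting to metres (1° lat = 111200 m, cos φ = 0.986413): observed ΔN = -372.5 m, observed ΔE = 262.2 m.
Subtracting the expected shift leaves a residual of -372.5 − (-347.9) = -24.6 m north and 262.2 − (283.7) = -21.5 m east.
Residual distance = √((-24.6)² + (-21.5)²) = 32.7 m.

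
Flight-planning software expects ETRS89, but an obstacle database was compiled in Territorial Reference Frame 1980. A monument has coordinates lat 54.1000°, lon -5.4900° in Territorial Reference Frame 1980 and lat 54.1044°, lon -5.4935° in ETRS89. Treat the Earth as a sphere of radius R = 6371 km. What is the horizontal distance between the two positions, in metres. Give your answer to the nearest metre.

540 m

Δφ = 54.1044° − 54.1000° = +0.0044°; Δλ = -5.4935° − -5.4900° = -0.0035°.
1° along a meridian = πR/180 = 111195 m.
ΔN = Δφ × 111195 = 489.3 m; ΔE = Δλ × 111195 × cos(54.1000°) = -0.0035 × 111195 × 0.586372 = -228.2 m.
Distance = √(ΔE² + ΔN²) = √((-228.2)² + 489.3²) = 539.9 m.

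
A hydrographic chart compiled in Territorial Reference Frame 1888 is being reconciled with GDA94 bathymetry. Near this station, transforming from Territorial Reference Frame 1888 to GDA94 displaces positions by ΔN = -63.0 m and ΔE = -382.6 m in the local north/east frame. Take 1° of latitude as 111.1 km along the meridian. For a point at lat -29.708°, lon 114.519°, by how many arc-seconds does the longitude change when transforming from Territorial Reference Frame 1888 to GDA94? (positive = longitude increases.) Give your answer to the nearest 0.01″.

Δλ = -14.27″

At latitude -29.708°, cos φ = 0.868562.
1° of longitude at this latitude = 111.1 × cos φ = 96.50 km, so Δλ = -382.6 / 96497.3 = -0.0039649° = -14.274″.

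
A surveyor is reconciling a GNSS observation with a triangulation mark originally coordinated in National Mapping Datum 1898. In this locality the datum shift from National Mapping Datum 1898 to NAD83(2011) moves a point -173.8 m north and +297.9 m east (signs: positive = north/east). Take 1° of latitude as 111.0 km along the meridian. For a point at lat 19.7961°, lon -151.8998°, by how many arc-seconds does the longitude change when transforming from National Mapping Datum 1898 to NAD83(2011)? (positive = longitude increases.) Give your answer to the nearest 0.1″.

At latitude 19.7961°, cos φ = 0.940904.
1° of longitude at this latitude = 111.0 × cos φ = 104.44 km, so Δλ = 297.9 / 104440.3 = 0.0028523° = 10.268″.

Δλ = 10.3″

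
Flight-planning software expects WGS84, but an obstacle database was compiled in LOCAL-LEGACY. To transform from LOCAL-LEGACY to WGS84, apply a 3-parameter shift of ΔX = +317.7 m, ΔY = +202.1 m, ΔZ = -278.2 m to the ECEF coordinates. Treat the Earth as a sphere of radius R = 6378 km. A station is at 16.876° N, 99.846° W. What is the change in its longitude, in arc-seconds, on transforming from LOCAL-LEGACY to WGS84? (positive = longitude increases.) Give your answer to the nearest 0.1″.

sin φ = 0.290301, cos φ = 0.956935, sin λ = -0.985271, cos λ = -0.171001.
East component: ΔE = −sin λ·ΔX + cos λ·ΔY = −(-0.985271)(317.7) + (-0.171001)(202.1) = 278.46 m.
1° of latitude spans πR/180 = 111317 m; at latitude φ, 1° of longitude spans that × cos φ = 106523.3 m, so Δλ = 278.46 / 106523.3 × 3600 = 9.411″.

Δλ = 9.4″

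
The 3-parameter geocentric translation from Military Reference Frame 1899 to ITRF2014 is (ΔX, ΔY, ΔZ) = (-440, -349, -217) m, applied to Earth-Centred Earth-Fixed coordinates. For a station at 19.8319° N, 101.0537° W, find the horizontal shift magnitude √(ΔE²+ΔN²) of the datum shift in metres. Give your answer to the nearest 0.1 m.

The local east axis at (φ, λ) is (−sin λ, cos λ, 0), so ΔE = −sin(-101.0537°)·(-440) + cos(-101.0537°)·(-349) = -364.92 m.
The local north axis is (−sin φ cos λ, −sin φ sin λ, cos φ), giving ΔN = -28.620 − 116.206 − 204.130 = -348.96 m.
Horizontal magnitude = √(ΔE² + ΔN²) = √((-364.92)² + (-348.96)²) = 504.92 m.

504.9 m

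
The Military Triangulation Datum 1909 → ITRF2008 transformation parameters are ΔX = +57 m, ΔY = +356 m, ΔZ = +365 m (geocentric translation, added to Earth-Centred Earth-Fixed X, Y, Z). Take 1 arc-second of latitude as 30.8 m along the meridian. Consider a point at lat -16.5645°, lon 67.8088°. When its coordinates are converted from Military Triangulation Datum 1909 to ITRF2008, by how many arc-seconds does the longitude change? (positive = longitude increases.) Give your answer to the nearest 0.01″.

Δλ = 2.77″

sin φ = -0.285095, cos φ = 0.958499, sin λ = 0.925929, cos λ = 0.377699.
East component: ΔE = −sin λ·ΔX + cos λ·ΔY = −(0.925929)(57) + (0.377699)(356) = 81.68 m.
1° of latitude spans 3600 × 30.80 = 110880 m; at latitude φ, 1° of longitude spans that × cos φ = 106278.4 m, so Δλ = 81.68 / 106278.4 × 3600 = 2.767″.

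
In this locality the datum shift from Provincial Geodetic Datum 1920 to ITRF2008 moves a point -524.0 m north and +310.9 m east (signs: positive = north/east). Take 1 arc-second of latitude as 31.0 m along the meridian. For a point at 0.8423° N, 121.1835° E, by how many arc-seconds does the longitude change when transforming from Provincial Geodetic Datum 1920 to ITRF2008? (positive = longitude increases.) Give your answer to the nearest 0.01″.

At latitude 0.8423°, cos φ = 0.999892.
1″ of longitude at this latitude = 31.00 × cos φ = 30.9967 m, so Δλ = 310.9 / 30.9967 = 10.030″.

Δλ = 10.03″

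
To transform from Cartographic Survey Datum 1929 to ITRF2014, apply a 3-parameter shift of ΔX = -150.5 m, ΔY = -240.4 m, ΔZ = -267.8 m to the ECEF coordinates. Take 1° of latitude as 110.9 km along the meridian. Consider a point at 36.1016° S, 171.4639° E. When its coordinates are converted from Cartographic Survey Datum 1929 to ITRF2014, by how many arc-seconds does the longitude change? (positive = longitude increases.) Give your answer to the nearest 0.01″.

sin φ = -0.589219, cos φ = 0.807973, sin λ = 0.148433, cos λ = -0.988923.
East component: ΔE = −sin λ·ΔX + cos λ·ΔY = −(0.148433)(-150.5) + (-0.988923)(-240.4) = 260.08 m.
1° of latitude spans 110900 m; at latitude φ, 1° of longitude spans that × cos φ = 89604.3 m, so Δλ = 260.08 / 89604.3 × 3600 = 10.449″.

Δλ = 10.45″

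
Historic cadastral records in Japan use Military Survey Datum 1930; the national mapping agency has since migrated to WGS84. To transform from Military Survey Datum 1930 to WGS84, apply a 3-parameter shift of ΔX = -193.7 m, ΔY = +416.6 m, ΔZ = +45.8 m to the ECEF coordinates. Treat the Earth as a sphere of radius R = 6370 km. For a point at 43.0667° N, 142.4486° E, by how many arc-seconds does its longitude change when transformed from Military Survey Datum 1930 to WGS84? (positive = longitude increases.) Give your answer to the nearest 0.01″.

sin φ = 0.682849, cos φ = 0.730559, sin λ = 0.609473, cos λ = -0.792807.
East component: ΔE = −sin λ·ΔX + cos λ·ΔY = −(0.609473)(-193.7) + (-0.792807)(416.6) = -212.23 m.
1° of latitude spans πR/180 = 111177 m; at latitude φ, 1° of longitude spans that × cos φ = 81221.7 m, so Δλ = -212.23 / 81221.7 × 3600 = -9.407″.

Δλ = -9.41″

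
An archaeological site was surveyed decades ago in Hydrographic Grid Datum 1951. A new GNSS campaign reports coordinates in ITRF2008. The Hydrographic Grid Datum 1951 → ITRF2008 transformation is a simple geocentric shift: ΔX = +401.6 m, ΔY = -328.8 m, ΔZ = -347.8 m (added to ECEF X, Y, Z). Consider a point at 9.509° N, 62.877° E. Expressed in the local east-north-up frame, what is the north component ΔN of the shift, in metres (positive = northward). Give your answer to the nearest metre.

At φ = 9.509°, λ = 62.877°: sin φ = 0.165203, cos φ = 0.986260, sin λ = 0.890030, cos λ = 0.455902.
ΔN = −sin φ cos λ·ΔX − sin φ sin λ·ΔY + cos φ·ΔZ = −(0.165203)(0.455902)(401.6) − (0.165203)(0.890030)(-328.8) + (0.986260)(-347.8) = -324.92 m.

ΔN = -325 m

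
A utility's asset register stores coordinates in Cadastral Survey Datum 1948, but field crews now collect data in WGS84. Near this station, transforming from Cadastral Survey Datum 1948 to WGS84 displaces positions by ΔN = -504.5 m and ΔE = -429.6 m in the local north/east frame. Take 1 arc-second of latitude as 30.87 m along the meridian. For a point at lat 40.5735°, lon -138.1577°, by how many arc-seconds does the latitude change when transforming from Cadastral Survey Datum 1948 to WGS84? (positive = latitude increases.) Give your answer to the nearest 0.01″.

1″ of latitude = 30.87 m, so Δφ = -504.5 / 30.87 = -16.343″.

Δφ = -16.34″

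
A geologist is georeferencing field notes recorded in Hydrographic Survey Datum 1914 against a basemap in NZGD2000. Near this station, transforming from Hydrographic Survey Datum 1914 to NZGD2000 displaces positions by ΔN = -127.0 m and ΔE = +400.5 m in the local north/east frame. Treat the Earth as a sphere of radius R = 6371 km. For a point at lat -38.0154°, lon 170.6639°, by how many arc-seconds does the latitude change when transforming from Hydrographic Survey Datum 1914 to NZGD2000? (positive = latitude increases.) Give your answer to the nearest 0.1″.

Δφ = -4.1″

On a sphere of radius R, 1 rad of latitude = R, so Δφ = ΔN / R = -127.0 / 6371000 = -1.9934e-05 rad = -4.112″.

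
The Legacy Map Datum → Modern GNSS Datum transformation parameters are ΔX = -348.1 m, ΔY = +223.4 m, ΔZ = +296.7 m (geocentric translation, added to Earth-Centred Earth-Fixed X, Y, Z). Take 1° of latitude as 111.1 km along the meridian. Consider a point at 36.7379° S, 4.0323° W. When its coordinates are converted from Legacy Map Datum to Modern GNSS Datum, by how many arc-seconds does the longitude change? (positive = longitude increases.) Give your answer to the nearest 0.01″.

sin φ = -0.598155, cos φ = 0.801380, sin λ = -0.070319, cos λ = 0.997525.
East component: ΔE = −sin λ·ΔX + cos λ·ΔY = −(-0.070319)(-348.1) + (0.997525)(223.4) = 198.37 m.
1° of latitude spans 111100 m; at latitude φ, 1° of longitude spans that × cos φ = 89033.3 m, so Δλ = 198.37 / 89033.3 × 3600 = 8.021″.

Δλ = 8.02″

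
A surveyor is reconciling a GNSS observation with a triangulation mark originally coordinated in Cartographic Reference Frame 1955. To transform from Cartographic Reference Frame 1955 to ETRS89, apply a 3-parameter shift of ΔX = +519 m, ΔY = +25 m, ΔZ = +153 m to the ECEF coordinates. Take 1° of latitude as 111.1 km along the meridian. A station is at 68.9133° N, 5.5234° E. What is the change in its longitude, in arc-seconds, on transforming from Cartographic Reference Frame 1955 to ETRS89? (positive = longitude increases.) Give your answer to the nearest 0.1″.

Δλ = -2.3″

sin φ = 0.933037, cos φ = 0.359780, sin λ = 0.096252, cos λ = 0.995357.
East component: ΔE = −sin λ·ΔX + cos λ·ΔY = −(0.096252)(519) + (0.995357)(25) = -25.07 m.
1° of latitude spans 111100 m; at latitude φ, 1° of longitude spans that × cos φ = 39971.6 m, so Δλ = -25.07 / 39971.6 × 3600 = -2.258″.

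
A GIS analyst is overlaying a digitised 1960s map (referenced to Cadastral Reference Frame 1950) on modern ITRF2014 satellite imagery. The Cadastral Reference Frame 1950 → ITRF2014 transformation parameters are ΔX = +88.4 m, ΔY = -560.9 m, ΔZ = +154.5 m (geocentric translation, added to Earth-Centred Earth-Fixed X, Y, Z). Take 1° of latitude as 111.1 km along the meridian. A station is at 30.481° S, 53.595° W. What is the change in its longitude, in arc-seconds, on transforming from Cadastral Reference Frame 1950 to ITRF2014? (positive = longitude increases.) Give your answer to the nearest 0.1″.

Δλ = -9.8″

sin φ = -0.507253, cos φ = 0.861797, sin λ = -0.804842, cos λ = 0.593489.
East component: ΔE = −sin λ·ΔX + cos λ·ΔY = −(-0.804842)(88.4) + (0.593489)(-560.9) = -261.74 m.
1° of latitude spans 111100 m; at latitude φ, 1° of longitude spans that × cos φ = 95745.7 m, so Δλ = -261.74 / 95745.7 × 3600 = -9.841″.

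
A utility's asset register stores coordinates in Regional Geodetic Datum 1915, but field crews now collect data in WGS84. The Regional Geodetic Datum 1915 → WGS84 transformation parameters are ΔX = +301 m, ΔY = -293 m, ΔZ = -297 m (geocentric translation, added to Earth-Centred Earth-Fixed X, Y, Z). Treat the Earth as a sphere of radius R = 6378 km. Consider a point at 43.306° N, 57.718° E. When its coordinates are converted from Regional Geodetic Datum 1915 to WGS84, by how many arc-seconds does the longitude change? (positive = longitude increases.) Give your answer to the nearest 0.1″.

Δλ = -18.3″

sin φ = 0.685895, cos φ = 0.727701, sin λ = 0.845430, cos λ = 0.534087.
East component: ΔE = −sin λ·ΔX + cos λ·ΔY = −(0.845430)(301) + (0.534087)(-293) = -410.96 m.
1° of latitude spans πR/180 = 111317 m; at latitude φ, 1° of longitude spans that × cos φ = 81005.6 m, so Δλ = -410.96 / 81005.6 × 3600 = -18.264″.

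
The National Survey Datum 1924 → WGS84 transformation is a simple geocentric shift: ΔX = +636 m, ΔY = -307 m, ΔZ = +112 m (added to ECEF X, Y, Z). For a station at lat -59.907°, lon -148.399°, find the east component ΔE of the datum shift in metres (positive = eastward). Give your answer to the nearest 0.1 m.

ΔE = 594.7 m

At φ = -59.907°, λ = -148.399°: sin φ = -0.865213, cos φ = 0.501405, sin λ = -0.524001, cos λ = -0.851718.
ΔE = −sin λ·ΔX + cos λ·ΔY = −(-0.524001)·(636) + (-0.851718)·(-307) = 594.74 m.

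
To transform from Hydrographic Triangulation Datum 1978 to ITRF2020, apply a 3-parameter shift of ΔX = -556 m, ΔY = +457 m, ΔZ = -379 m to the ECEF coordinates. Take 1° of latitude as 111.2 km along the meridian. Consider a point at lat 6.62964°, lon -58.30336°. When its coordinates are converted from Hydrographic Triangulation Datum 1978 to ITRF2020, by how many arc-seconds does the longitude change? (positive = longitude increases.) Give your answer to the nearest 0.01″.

Δλ = -7.59″

sin φ = 0.115451, cos φ = 0.993313, sin λ = -0.850842, cos λ = 0.525422.
East component: ΔE = −sin λ·ΔX + cos λ·ΔY = −(-0.850842)(-556) + (0.525422)(457) = -232.95 m.
1° of latitude spans 111200 m; at latitude φ, 1° of longitude spans that × cos φ = 110456.4 m, so Δλ = -232.95 / 110456.4 × 3600 = -7.592″.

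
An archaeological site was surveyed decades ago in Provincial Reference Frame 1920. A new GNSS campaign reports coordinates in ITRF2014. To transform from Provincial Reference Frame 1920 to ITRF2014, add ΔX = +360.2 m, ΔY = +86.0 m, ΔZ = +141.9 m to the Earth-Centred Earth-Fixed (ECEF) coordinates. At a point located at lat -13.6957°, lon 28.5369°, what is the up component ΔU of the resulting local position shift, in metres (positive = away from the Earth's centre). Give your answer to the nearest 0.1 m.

At φ = -13.6957°, λ = 28.5369°: sin φ = -0.236765, cos φ = 0.971567, sin λ = 0.477725, cos λ = 0.878510.
ΔU = cos φ cos λ·ΔX + cos φ sin λ·ΔY + sin φ·ΔZ = (0.971567)(0.878510)(360.2) + (0.971567)(0.477725)(86.0) + (-0.236765)(141.9) = 313.76 m.

ΔU = 313.8 m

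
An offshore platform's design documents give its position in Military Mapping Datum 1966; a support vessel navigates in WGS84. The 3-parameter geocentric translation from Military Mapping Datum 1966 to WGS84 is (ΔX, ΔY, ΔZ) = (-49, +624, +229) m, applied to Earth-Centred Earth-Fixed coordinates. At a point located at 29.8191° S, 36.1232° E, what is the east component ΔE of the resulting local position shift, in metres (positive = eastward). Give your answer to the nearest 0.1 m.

ΔE = 532.9 m

The local east axis at (φ, λ) is (−sin λ, cos λ, 0), so ΔE = −sin(36.1232°)·(-49) + cos(36.1232°)·624 = 532.92 m.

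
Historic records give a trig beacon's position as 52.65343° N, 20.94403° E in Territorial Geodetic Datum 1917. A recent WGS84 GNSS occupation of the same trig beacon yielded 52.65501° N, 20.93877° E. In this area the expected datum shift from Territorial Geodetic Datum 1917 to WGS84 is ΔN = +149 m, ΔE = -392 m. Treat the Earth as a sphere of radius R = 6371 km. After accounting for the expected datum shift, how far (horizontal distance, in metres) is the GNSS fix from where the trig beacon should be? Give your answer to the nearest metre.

46 m

Observed coordinate differences: Δφ = +0.00158°, Δλ = -0.00526°.
Converting to metres (1° lat = 111195 m, cos φ = 0.606635): observed ΔN = 175.7 m, observed ΔE = -354.8 m.
Subtracting the expected shift leaves a residual of 175.7 − (149) = 26.7 m north and -354.8 − (-392) = 37.2 m east.
Residual distance = √(26.7² + 37.2²) = 45.8 m.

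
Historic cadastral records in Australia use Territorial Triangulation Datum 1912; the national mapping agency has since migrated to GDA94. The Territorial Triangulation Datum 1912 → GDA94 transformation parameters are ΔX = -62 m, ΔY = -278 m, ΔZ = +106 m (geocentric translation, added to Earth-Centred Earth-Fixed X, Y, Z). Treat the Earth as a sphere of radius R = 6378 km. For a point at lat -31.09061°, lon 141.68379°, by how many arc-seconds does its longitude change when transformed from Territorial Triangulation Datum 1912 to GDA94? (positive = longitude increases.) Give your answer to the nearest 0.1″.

Δλ = 9.7″

sin φ = -0.516393, cos φ = 0.856352, sin λ = 0.620001, cos λ = -0.784601.
East component: ΔE = −sin λ·ΔX + cos λ·ΔY = −(0.620001)(-62) + (-0.784601)(-278) = 256.56 m.
1° of latitude spans πR/180 = 111317 m; at latitude φ, 1° of longitude spans that × cos φ = 95326.6 m, so Δλ = 256.56 / 95326.6 × 3600 = 9.689″.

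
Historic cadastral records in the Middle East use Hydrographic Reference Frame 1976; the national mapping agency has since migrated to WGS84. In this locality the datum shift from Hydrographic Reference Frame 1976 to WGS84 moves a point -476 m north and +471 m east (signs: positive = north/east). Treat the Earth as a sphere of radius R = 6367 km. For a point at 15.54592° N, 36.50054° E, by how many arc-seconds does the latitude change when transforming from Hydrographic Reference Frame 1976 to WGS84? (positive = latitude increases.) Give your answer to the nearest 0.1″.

On a sphere of radius R, 1 rad of latitude = R, so Δφ = ΔN / R = -476.0 / 6367000 = -7.4760e-05 rad = -15.420″.

Δφ = -15.4″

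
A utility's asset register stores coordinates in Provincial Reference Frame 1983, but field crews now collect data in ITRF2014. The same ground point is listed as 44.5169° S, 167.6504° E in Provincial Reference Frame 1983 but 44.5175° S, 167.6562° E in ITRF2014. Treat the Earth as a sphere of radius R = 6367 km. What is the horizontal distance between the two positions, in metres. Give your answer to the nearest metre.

Δφ = -44.5175° − -44.5169° = -0.0006°; Δλ = 167.6562° − 167.6504° = +0.0058°.
1° along a meridian = πR/180 = 111125 m.
ΔN = Δφ × 111125 = -66.7 m; ΔE = Δλ × 111125 × cos(-44.5169°) = +0.0058 × 111125 × 0.713044 = 459.6 m.
Distance = √(ΔE² + ΔN²) = √(459.6² + (-66.7)²) = 464.4 m.

464 m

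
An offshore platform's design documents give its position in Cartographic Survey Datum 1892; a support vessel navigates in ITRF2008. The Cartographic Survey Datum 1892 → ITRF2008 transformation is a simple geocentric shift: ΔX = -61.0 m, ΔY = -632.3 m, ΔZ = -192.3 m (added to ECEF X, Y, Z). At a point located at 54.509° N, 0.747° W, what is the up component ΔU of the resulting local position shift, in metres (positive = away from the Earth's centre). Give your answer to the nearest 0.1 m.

ΔU = -187.2 m

The local up (radial) axis is (cos φ cos λ, cos φ sin λ, sin φ), giving ΔU = -35.412 + 4.786 − 156.572 = -187.20 m.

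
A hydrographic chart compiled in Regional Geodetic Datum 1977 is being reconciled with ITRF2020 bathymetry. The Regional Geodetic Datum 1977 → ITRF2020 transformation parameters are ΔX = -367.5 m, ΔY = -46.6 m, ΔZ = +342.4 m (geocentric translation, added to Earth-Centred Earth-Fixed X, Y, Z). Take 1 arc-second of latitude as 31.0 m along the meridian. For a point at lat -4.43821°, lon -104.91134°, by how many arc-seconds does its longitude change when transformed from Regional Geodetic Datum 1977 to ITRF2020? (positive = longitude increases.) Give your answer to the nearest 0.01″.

sin φ = -0.077384, cos φ = 0.997001, sin λ = -0.966325, cos λ = -0.257324.
East component: ΔE = −sin λ·ΔX + cos λ·ΔY = −(-0.966325)(-367.5) + (-0.257324)(-46.6) = -343.13 m.
1° of latitude spans 3600 × 31.00 = 111600 m; at latitude φ, 1° of longitude spans that × cos φ = 111265.4 m, so Δλ = -343.13 / 111265.4 × 3600 = -11.102″.

Δλ = -11.10″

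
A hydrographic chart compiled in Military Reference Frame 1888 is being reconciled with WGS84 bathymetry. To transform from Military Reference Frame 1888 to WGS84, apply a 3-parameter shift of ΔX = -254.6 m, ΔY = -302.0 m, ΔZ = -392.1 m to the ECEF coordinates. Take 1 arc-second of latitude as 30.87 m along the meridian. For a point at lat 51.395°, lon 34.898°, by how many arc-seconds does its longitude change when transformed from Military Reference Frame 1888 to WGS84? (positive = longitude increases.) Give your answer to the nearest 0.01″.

Δλ = -5.30″

sin φ = 0.781466, cos φ = 0.623948, sin λ = 0.572117, cos λ = 0.820172.
East component: ΔE = −sin λ·ΔX + cos λ·ΔY = −(0.572117)(-254.6) + (0.820172)(-302.0) = -102.03 m.
1° of latitude spans 3600 × 30.87 = 111132 m; at latitude φ, 1° of longitude spans that × cos φ = 69340.6 m, so Δλ = -102.03 / 69340.6 × 3600 = -5.297″.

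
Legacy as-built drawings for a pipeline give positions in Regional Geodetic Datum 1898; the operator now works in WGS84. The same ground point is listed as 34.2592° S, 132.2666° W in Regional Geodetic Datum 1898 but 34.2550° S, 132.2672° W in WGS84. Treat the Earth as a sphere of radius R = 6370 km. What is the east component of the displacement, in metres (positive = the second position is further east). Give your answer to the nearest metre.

Δφ = -34.2550° − -34.2592° = +0.0042°; Δλ = -132.2672° − -132.2666° = -0.0006°.
1° along a meridian = πR/180 = 111177 m.
ΔN = Δφ × 111177 = 466.9 m; ΔE = Δλ × 111177 × cos(-34.2592°) = -0.0006 × 111177 × 0.826499 = -55.1 m.

ΔE = -55 m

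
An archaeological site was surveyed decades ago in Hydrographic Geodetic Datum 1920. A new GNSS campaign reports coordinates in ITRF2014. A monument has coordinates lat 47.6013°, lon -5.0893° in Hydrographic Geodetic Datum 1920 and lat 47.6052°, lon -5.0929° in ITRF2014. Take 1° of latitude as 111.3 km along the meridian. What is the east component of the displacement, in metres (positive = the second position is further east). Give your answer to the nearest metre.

ΔE = -270 m

Δφ = 47.6052° − 47.6013° = +0.0039°; Δλ = -5.0929° − -5.0893° = -0.0036°.
ΔN = Δφ × 111300 = 434.1 m; ΔE = Δλ × 111300 × cos(47.6013°) = -0.0036 × 111300 × 0.674286 = -270.2 m.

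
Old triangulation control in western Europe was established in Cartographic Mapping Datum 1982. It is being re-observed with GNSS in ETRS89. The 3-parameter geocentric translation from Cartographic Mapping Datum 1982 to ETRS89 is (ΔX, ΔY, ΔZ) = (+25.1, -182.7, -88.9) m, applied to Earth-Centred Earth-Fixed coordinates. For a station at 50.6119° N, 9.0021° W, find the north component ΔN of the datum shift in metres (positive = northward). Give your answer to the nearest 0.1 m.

The local north axis is (−sin φ cos λ, −sin φ sin λ, cos φ), giving ΔN = -19.160 − 22.094 − 56.413 = -97.67 m.

ΔN = -97.7 m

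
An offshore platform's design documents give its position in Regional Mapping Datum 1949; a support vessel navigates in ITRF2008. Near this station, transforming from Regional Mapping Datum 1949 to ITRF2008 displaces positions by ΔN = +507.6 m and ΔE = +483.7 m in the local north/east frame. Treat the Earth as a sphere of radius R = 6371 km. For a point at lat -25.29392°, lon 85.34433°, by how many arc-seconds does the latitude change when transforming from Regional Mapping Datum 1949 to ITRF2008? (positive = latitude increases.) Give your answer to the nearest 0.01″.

Δφ = 16.43″

On a sphere of radius R, 1 rad of latitude = R, so Δφ = ΔN / R = 507.6 / 6371000 = 7.9674e-05 rad = 16.434″.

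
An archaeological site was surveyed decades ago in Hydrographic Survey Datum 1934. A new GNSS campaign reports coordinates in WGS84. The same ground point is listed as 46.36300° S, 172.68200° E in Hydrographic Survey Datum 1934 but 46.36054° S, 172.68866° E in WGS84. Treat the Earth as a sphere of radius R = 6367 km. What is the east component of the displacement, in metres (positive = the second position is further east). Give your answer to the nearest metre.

ΔE = 511 m

Δφ = -46.36054° − -46.36300° = +0.00246°; Δλ = 172.68866° − 172.68200° = +0.00666°.
1° along a meridian = πR/180 = 111125 m.
ΔN = Δφ × 111125 = 273.4 m; ΔE = Δλ × 111125 × cos(-46.36300°) = +0.00666 × 111125 × 0.690087 = 510.7 m.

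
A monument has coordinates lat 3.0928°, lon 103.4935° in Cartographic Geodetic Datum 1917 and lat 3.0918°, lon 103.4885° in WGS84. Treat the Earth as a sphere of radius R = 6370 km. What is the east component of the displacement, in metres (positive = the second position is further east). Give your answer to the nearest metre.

ΔE = -555 m

Δφ = 3.0918° − 3.0928° = -0.0010°; Δλ = 103.4885° − 103.4935° = -0.0050°.
1° along a meridian = πR/180 = 111177 m.
ΔN = Δφ × 111177 = -111.2 m; ΔE = Δλ × 111177 × cos(3.0928°) = -0.0050 × 111177 × 0.998543 = -555.1 m.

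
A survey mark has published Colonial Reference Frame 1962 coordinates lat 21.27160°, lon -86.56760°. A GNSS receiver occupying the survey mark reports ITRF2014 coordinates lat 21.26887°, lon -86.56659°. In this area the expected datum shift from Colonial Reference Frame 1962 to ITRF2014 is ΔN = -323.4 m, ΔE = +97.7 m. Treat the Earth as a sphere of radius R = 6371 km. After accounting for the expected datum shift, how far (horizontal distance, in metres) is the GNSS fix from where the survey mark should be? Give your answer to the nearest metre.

21 m

Observed coordinate differences: Δφ = -0.00273°, Δλ = +0.00101°.
Converting to metres (1° lat = 111195 m, cos φ = 0.931871): observed ΔN = -303.6 m, observed ΔE = 104.7 m.
Subtracting the expected shift leaves a residual of -303.6 − (-323.4) = 19.8 m north and 104.7 − (97.7) = 7.0 m east.
Residual distance = √(19.8² + 7.0²) = 21.0 m.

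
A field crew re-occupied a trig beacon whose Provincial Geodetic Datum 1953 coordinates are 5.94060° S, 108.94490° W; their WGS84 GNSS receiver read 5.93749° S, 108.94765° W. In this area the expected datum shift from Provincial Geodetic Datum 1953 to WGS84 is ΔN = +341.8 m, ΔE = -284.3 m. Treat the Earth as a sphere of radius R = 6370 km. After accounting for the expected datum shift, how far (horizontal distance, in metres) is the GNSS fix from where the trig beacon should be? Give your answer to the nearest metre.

Observed coordinate differences: Δφ = +0.00311°, Δλ = -0.00275°.
Converting to metres (1° lat = 111177 m, cos φ = 0.994630): observed ΔN = 345.8 m, observed ΔE = -304.1 m.
Subtracting the expected shift leaves a residual of 345.8 − (341.8) = 4.0 m north and -304.1 − (-284.3) = -19.8 m east.
Residual distance = √(4.0² + (-19.8)²) = 20.2 m.

20 m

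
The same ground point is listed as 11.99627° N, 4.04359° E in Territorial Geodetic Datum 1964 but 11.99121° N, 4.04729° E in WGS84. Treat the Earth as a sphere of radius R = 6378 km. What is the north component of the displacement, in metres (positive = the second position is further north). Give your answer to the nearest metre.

Δφ = 11.99121° − 11.99627° = -0.00506°; Δλ = 4.04729° − 4.04359° = +0.00370°.
1° along a meridian = πR/180 = 111317 m.
ΔN = Δφ × 111317 = -563.3 m; ΔE = Δλ × 111317 × cos(11.99627°) = +0.00370 × 111317 × 0.978161 = 402.9 m.

ΔN = -563 m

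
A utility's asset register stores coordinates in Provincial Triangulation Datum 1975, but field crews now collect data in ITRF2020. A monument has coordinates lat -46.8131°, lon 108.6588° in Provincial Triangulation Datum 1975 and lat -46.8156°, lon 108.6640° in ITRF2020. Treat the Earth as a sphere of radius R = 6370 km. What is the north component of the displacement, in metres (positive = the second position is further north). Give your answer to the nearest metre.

Δφ = -46.8156° − -46.8131° = -0.0025°; Δλ = 108.6640° − 108.6588° = +0.0052°.
1° along a meridian = πR/180 = 111177 m.
ΔN = Δφ × 111177 = -277.9 m; ΔE = Δλ × 111177 × cos(-46.8131°) = +0.0052 × 111177 × 0.684380 = 395.7 m.

ΔN = -278 m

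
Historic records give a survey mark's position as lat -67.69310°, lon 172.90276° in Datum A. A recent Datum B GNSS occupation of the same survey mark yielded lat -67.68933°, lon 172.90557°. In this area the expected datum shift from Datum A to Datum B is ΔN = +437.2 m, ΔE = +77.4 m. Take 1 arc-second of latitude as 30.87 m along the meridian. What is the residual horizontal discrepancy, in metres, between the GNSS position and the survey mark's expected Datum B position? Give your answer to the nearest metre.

Observed coordinate differences: Δφ = +0.00377°, Δλ = +0.00281°.
Converting to metres (1° lat = 111132 m, cos φ = 0.379568): observed ΔN = 419.0 m, observed ΔE = 118.5 m.
Subtracting the expected shift leaves a residual of 419.0 − (437.2) = -18.2 m north and 118.5 − (77.4) = 41.1 m east.
Residual distance = √((-18.2)² + 41.1²) = 45.0 m.

45 m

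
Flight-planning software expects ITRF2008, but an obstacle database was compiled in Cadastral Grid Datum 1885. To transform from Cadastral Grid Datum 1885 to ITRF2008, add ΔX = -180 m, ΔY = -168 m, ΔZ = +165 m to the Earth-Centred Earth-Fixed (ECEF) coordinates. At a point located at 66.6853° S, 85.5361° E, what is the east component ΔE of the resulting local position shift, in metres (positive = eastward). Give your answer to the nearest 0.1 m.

ΔE = 166.4 m

At φ = -66.6853°, λ = 85.5361°: sin φ = -0.918345, cos φ = 0.395781, sin λ = 0.996967, cos λ = 0.077831.
ΔE = −sin λ·ΔX + cos λ·ΔY = −(0.996967)·(-180) + (0.077831)·(-168) = 166.38 m.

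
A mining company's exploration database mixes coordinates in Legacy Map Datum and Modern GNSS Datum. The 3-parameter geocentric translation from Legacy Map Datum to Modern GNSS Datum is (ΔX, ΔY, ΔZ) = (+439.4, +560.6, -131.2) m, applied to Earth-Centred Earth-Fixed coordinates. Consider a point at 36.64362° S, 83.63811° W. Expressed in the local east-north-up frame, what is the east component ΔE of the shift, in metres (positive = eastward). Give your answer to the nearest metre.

ΔE = 499 m

The local east axis at (φ, λ) is (−sin λ, cos λ, 0), so ΔE = −sin(-83.63811°)·439.4 + cos(-83.63811°)·560.6 = 498.81 m.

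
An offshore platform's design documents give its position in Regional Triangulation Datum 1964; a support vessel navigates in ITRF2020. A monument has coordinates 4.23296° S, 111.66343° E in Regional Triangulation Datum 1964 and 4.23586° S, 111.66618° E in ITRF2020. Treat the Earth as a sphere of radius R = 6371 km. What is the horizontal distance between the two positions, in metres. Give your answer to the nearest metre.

Δφ = -4.23586° − -4.23296° = -0.00290°; Δλ = 111.66618° − 111.66343° = +0.00275°.
1° along a meridian = πR/180 = 111195 m.
ΔN = Δφ × 111195 = -322.5 m; ΔE = Δλ × 111195 × cos(-4.23296°) = +0.00275 × 111195 × 0.997272 = 305.0 m.
Distance = √(ΔE² + ΔN²) = √(305.0² + (-322.5)²) = 443.8 m.

444 m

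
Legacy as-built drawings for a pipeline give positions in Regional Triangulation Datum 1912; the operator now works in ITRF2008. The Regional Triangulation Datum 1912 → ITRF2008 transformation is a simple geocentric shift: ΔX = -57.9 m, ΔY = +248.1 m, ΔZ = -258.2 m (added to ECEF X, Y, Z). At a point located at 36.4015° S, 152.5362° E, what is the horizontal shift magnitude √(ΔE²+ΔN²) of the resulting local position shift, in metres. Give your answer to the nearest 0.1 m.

222.2 m

The local east axis at (φ, λ) is (−sin λ, cos λ, 0), so ΔE = −sin(152.5362°)·(-57.9) + cos(152.5362°)·248.1 = -193.44 m.
The local north axis is (−sin φ cos λ, −sin φ sin λ, cos φ), giving ΔN = 30.488 + 67.902 − 207.820 = -109.43 m.
Horizontal magnitude = √(ΔE² + ΔN²) = √((-193.44)² + (-109.43)²) = 222.24 m.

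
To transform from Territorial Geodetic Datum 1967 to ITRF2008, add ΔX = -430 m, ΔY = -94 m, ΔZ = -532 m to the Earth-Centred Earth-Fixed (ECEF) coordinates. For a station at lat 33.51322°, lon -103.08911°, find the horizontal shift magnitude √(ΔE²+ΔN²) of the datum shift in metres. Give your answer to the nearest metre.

677 m

The local east axis at (φ, λ) is (−sin λ, cos λ, 0), so ΔE = −sin(-103.08911°)·(-430) + cos(-103.08911°)·(-94) = -397.54 m.
The local north axis is (−sin φ cos λ, −sin φ sin λ, cos φ), giving ΔN = -53.767 − 50.552 − 443.559 = -547.88 m.
Horizontal magnitude = √(ΔE² + ΔN²) = √((-397.54)² + (-547.88)²) = 676.91 m.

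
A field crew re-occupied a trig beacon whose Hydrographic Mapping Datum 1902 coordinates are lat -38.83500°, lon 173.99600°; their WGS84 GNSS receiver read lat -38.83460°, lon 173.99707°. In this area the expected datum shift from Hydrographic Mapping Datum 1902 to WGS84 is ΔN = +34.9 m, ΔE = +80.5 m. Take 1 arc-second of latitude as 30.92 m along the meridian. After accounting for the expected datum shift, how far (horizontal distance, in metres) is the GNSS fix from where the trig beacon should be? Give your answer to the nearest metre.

16 m

Observed coordinate differences: Δφ = +0.00040°, Δλ = +0.00107°.
Converting to metres (1° lat = 111312 m, cos φ = 0.778955): observed ΔN = 44.5 m, observed ΔE = 92.8 m.
Subtracting the expected shift leaves a residual of 44.5 − (34.9) = 9.6 m north and 92.8 − (80.5) = 12.3 m east.
Residual distance = √(9.6² + 12.3²) = 15.6 m.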